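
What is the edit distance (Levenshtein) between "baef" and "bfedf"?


Computing edit distance: "baef" -> "bfedf"
DP table:
           b    f    e    d    f
      0    1    2    3    4    5
  b   1    0    1    2    3    4
  a   2    1    1    2    3    4
  e   3    2    2    1    2    3
  f   4    3    2    2    2    2
Edit distance = dp[4][5] = 2

2


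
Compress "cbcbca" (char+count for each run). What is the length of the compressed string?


Input: cbcbca
Runs:
  'c' x 1 => "c1"
  'b' x 1 => "b1"
  'c' x 1 => "c1"
  'b' x 1 => "b1"
  'c' x 1 => "c1"
  'a' x 1 => "a1"
Compressed: "c1b1c1b1c1a1"
Compressed length: 12

12


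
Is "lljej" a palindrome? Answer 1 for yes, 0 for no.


Input: lljej
Reversed: jejll
  Compare pos 0 ('l') with pos 4 ('j'): MISMATCH
  Compare pos 1 ('l') with pos 3 ('e'): MISMATCH
Result: not a palindrome

0


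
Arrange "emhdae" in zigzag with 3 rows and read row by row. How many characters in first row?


Zigzag "emhdae" into 3 rows:
Placing characters:
  'e' => row 0
  'm' => row 1
  'h' => row 2
  'd' => row 1
  'a' => row 0
  'e' => row 1
Rows:
  Row 0: "ea"
  Row 1: "mde"
  Row 2: "h"
First row length: 2

2


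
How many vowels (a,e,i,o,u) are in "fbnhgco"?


Input: fbnhgco
Checking each character:
  'f' at position 0: consonant
  'b' at position 1: consonant
  'n' at position 2: consonant
  'h' at position 3: consonant
  'g' at position 4: consonant
  'c' at position 5: consonant
  'o' at position 6: vowel (running total: 1)
Total vowels: 1

1


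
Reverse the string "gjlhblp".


Input: gjlhblp
Reading characters right to left:
  Position 6: 'p'
  Position 5: 'l'
  Position 4: 'b'
  Position 3: 'h'
  Position 2: 'l'
  Position 1: 'j'
  Position 0: 'g'
Reversed: plbhljg

plbhljg


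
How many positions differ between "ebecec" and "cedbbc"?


Comparing "ebecec" and "cedbbc" position by position:
  Position 0: 'e' vs 'c' => DIFFER
  Position 1: 'b' vs 'e' => DIFFER
  Position 2: 'e' vs 'd' => DIFFER
  Position 3: 'c' vs 'b' => DIFFER
  Position 4: 'e' vs 'b' => DIFFER
  Position 5: 'c' vs 'c' => same
Positions that differ: 5

5


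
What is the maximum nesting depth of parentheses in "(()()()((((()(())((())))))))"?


Input: "(()()()((((()(())((())))))))"
Tracking depth:
  Position 0 '(': depth becomes 1
  Position 1 '(': depth becomes 2
  Position 2 ')': depth becomes 1
  Position 3 '(': depth becomes 2
  Position 4 ')': depth becomes 1
  Position 5 '(': depth becomes 2
  Position 6 ')': depth becomes 1
  Position 7 '(': depth becomes 2
  Position 8 '(': depth becomes 3
  Position 9 '(': depth becomes 4
  Position 10 '(': depth becomes 5
  Position 11 '(': depth becomes 6
  Position 12 ')': depth becomes 5
  Position 13 '(': depth becomes 6
  Position 14 '(': depth becomes 7
  Position 15 ')': depth becomes 6
  Position 16 ')': depth becomes 5
  Position 17 '(': depth becomes 6
  Position 18 '(': depth becomes 7
  Position 19 '(': depth becomes 8
  Position 20 ')': depth becomes 7
  Position 21 ')': depth becomes 6
  Position 22 ')': depth becomes 5
  Position 23 ')': depth becomes 4
  Position 24 ')': depth becomes 3
  Position 25 ')': depth becomes 2
  Position 26 ')': depth becomes 1
  Position 27 ')': depth becomes 0
Maximum depth reached: 8

8


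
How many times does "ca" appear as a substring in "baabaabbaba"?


Searching for "ca" in "baabaabbaba"
Scanning each position:
  Position 0: "ba" => no
  Position 1: "aa" => no
  Position 2: "ab" => no
  Position 3: "ba" => no
  Position 4: "aa" => no
  Position 5: "ab" => no
  Position 6: "bb" => no
  Position 7: "ba" => no
  Position 8: "ab" => no
  Position 9: "ba" => no
Total occurrences: 0

0


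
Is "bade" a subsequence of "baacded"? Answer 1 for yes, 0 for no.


Check if "bade" is a subsequence of "baacded"
Greedy scan:
  Position 0 ('b'): matches sub[0] = 'b'
  Position 1 ('a'): matches sub[1] = 'a'
  Position 2 ('a'): no match needed
  Position 3 ('c'): no match needed
  Position 4 ('d'): matches sub[2] = 'd'
  Position 5 ('e'): matches sub[3] = 'e'
  Position 6 ('d'): no match needed
All 4 characters matched => is a subsequence

1


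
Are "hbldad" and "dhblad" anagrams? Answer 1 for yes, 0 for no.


Strings: "hbldad", "dhblad"
Sorted first:  abddhl
Sorted second: abddhl
Sorted forms match => anagrams

1


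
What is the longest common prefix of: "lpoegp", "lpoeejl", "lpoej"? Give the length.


Words: lpoegp, lpoeejl, lpoej
  Position 0: all 'l' => match
  Position 1: all 'p' => match
  Position 2: all 'o' => match
  Position 3: all 'e' => match
  Position 4: ('g', 'e', 'j') => mismatch, stop
LCP = "lpoe" (length 4)

4


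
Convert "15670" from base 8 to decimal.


Input: "15670" in base 8
Positional expansion:
  Digit '1' (value 1) x 8^4 = 4096
  Digit '5' (value 5) x 8^3 = 2560
  Digit '6' (value 6) x 8^2 = 384
  Digit '7' (value 7) x 8^1 = 56
  Digit '0' (value 0) x 8^0 = 0
Sum = 7096

7096


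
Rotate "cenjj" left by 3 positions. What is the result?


Input: "cenjj", rotate left by 3
First 3 characters: "cen"
Remaining characters: "jj"
Concatenate remaining + first: "jj" + "cen" = "jjcen"

jjcen


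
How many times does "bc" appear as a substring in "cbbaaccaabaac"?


Searching for "bc" in "cbbaaccaabaac"
Scanning each position:
  Position 0: "cb" => no
  Position 1: "bb" => no
  Position 2: "ba" => no
  Position 3: "aa" => no
  Position 4: "ac" => no
  Position 5: "cc" => no
  Position 6: "ca" => no
  Position 7: "aa" => no
  Position 8: "ab" => no
  Position 9: "ba" => no
  Position 10: "aa" => no
  Position 11: "ac" => no
Total occurrences: 0

0


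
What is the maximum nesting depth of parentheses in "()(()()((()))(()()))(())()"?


Input: "()(()()((()))(()()))(())()"
Tracking depth:
  Position 0 '(': depth becomes 1
  Position 1 ')': depth becomes 0
  Position 2 '(': depth becomes 1
  Position 3 '(': depth becomes 2
  Position 4 ')': depth becomes 1
  Position 5 '(': depth becomes 2
  Position 6 ')': depth becomes 1
  Position 7 '(': depth becomes 2
  Position 8 '(': depth becomes 3
  Position 9 '(': depth becomes 4
  Position 10 ')': depth becomes 3
  Position 11 ')': depth becomes 2
  Position 12 ')': depth becomes 1
  Position 13 '(': depth becomes 2
  Position 14 '(': depth becomes 3
  Position 15 ')': depth becomes 2
  Position 16 '(': depth becomes 3
  Position 17 ')': depth becomes 2
  Position 18 ')': depth becomes 1
  Position 19 ')': depth becomes 0
  Position 20 '(': depth becomes 1
  Position 21 '(': depth becomes 2
  Position 22 ')': depth becomes 1
  Position 23 ')': depth becomes 0
  Position 24 '(': depth becomes 1
  Position 25 ')': depth becomes 0
Maximum depth reached: 4

4


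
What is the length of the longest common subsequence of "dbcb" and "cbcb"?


LCS of "dbcb" and "cbcb"
DP table:
           c    b    c    b
      0    0    0    0    0
  d   0    0    0    0    0
  b   0    0    1    1    1
  c   0    1    1    2    2
  b   0    1    2    2    3
LCS length = dp[4][4] = 3

3


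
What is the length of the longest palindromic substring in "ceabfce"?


Input: "ceabfce"
Checking substrings for palindromes:
  No multi-char palindromic substrings found
Longest palindromic substring: "c" with length 1

1


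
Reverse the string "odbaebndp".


Input: odbaebndp
Reading characters right to left:
  Position 8: 'p'
  Position 7: 'd'
  Position 6: 'n'
  Position 5: 'b'
  Position 4: 'e'
  Position 3: 'a'
  Position 2: 'b'
  Position 1: 'd'
  Position 0: 'o'
Reversed: pdnbeabdo

pdnbeabdo


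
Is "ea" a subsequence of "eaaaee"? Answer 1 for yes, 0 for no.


Check if "ea" is a subsequence of "eaaaee"
Greedy scan:
  Position 0 ('e'): matches sub[0] = 'e'
  Position 1 ('a'): matches sub[1] = 'a'
  Position 2 ('a'): no match needed
  Position 3 ('a'): no match needed
  Position 4 ('e'): no match needed
  Position 5 ('e'): no match needed
All 2 characters matched => is a subsequence

1


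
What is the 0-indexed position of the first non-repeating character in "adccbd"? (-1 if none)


Input: adccbd
Character frequencies:
  'a': 1
  'b': 1
  'c': 2
  'd': 2
Scanning left to right for freq == 1:
  Position 0 ('a'): unique! => answer = 0

0


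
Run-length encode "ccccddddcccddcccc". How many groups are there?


Input: ccccddddcccddcccc
Scanning for consecutive runs:
  Group 1: 'c' x 4 (positions 0-3)
  Group 2: 'd' x 4 (positions 4-7)
  Group 3: 'c' x 3 (positions 8-10)
  Group 4: 'd' x 2 (positions 11-12)
  Group 5: 'c' x 4 (positions 13-16)
Total groups: 5

5


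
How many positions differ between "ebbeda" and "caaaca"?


Comparing "ebbeda" and "caaaca" position by position:
  Position 0: 'e' vs 'c' => DIFFER
  Position 1: 'b' vs 'a' => DIFFER
  Position 2: 'b' vs 'a' => DIFFER
  Position 3: 'e' vs 'a' => DIFFER
  Position 4: 'd' vs 'c' => DIFFER
  Position 5: 'a' vs 'a' => same
Positions that differ: 5

5


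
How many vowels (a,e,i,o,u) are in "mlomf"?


Input: mlomf
Checking each character:
  'm' at position 0: consonant
  'l' at position 1: consonant
  'o' at position 2: vowel (running total: 1)
  'm' at position 3: consonant
  'f' at position 4: consonant
Total vowels: 1

1


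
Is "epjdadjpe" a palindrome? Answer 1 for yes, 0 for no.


Input: epjdadjpe
Reversed: epjdadjpe
  Compare pos 0 ('e') with pos 8 ('e'): match
  Compare pos 1 ('p') with pos 7 ('p'): match
  Compare pos 2 ('j') with pos 6 ('j'): match
  Compare pos 3 ('d') with pos 5 ('d'): match
Result: palindrome

1


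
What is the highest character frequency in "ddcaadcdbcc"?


Input: ddcaadcdbcc
Character counts:
  'a': 2
  'b': 1
  'c': 4
  'd': 4
Maximum frequency: 4

4


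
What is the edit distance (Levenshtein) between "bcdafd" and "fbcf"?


Computing edit distance: "bcdafd" -> "fbcf"
DP table:
           f    b    c    f
      0    1    2    3    4
  b   1    1    1    2    3
  c   2    2    2    1    2
  d   3    3    3    2    2
  a   4    4    4    3    3
  f   5    4    5    4    3
  d   6    5    5    5    4
Edit distance = dp[6][4] = 4

4


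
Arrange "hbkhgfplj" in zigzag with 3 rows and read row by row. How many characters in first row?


Zigzag "hbkhgfplj" into 3 rows:
Placing characters:
  'h' => row 0
  'b' => row 1
  'k' => row 2
  'h' => row 1
  'g' => row 0
  'f' => row 1
  'p' => row 2
  'l' => row 1
  'j' => row 0
Rows:
  Row 0: "hgj"
  Row 1: "bhfl"
  Row 2: "kp"
First row length: 3

3


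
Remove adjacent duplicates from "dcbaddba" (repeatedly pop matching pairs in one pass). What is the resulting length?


Input: dcbaddba
Stack-based adjacent duplicate removal:
  Read 'd': push. Stack: d
  Read 'c': push. Stack: dc
  Read 'b': push. Stack: dcb
  Read 'a': push. Stack: dcba
  Read 'd': push. Stack: dcbad
  Read 'd': matches stack top 'd' => pop. Stack: dcba
  Read 'b': push. Stack: dcbab
  Read 'a': push. Stack: dcbaba
Final stack: "dcbaba" (length 6)

6


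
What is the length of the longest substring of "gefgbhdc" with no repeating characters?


Input: "gefgbhdc"
Sliding window (track last position of each char):
  Position 0 ('g'): window [0,0] length 1 -- new best
  Position 1 ('e'): window [0,1] length 2 -- new best
  Position 2 ('f'): window [0,2] length 3 -- new best
  Position 3 ('g'): repeat (last at 0), move window start to 1
  Position 3 ('g'): window [1,3] length 3
  Position 4 ('b'): window [1,4] length 4 -- new best
  Position 5 ('h'): window [1,5] length 5 -- new best
  Position 6 ('d'): window [1,6] length 6 -- new best
  Position 7 ('c'): window [1,7] length 7 -- new best
Longest substring with no repeats: "efgbhdc" with length 7

7


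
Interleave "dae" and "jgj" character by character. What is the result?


Interleaving "dae" and "jgj":
  Position 0: 'd' from first, 'j' from second => "dj"
  Position 1: 'a' from first, 'g' from second => "ag"
  Position 2: 'e' from first, 'j' from second => "ej"
Result: djagej

djagej


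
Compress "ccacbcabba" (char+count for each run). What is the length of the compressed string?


Input: ccacbcabba
Runs:
  'c' x 2 => "c2"
  'a' x 1 => "a1"
  'c' x 1 => "c1"
  'b' x 1 => "b1"
  'c' x 1 => "c1"
  'a' x 1 => "a1"
  'b' x 2 => "b2"
  'a' x 1 => "a1"
Compressed: "c2a1c1b1c1a1b2a1"
Compressed length: 16

16


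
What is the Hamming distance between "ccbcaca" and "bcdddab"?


Comparing "ccbcaca" and "bcdddab" position by position:
  Position 0: 'c' vs 'b' => differ
  Position 1: 'c' vs 'c' => same
  Position 2: 'b' vs 'd' => differ
  Position 3: 'c' vs 'd' => differ
  Position 4: 'a' vs 'd' => differ
  Position 5: 'c' vs 'a' => differ
  Position 6: 'a' vs 'b' => differ
Total differences (Hamming distance): 6

6


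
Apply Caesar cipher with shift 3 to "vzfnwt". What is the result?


Caesar cipher: shift "vzfnwt" by 3
  'v' (pos 21) + 3 = pos 24 = 'y'
  'z' (pos 25) + 3 = pos 2 = 'c'
  'f' (pos 5) + 3 = pos 8 = 'i'
  'n' (pos 13) + 3 = pos 16 = 'q'
  'w' (pos 22) + 3 = pos 25 = 'z'
  't' (pos 19) + 3 = pos 22 = 'w'
Result: yciqzw

yciqzw


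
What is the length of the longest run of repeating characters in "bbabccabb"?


Input: "bbabccabb"
Scanning for longest run:
  Position 1 ('b'): continues run of 'b', length=2
  Position 2 ('a'): new char, reset run to 1
  Position 3 ('b'): new char, reset run to 1
  Position 4 ('c'): new char, reset run to 1
  Position 5 ('c'): continues run of 'c', length=2
  Position 6 ('a'): new char, reset run to 1
  Position 7 ('b'): new char, reset run to 1
  Position 8 ('b'): continues run of 'b', length=2
Longest run: 'b' with length 2

2


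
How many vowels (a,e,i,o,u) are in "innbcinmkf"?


Input: innbcinmkf
Checking each character:
  'i' at position 0: vowel (running total: 1)
  'n' at position 1: consonant
  'n' at position 2: consonant
  'b' at position 3: consonant
  'c' at position 4: consonant
  'i' at position 5: vowel (running total: 2)
  'n' at position 6: consonant
  'm' at position 7: consonant
  'k' at position 8: consonant
  'f' at position 9: consonant
Total vowels: 2

2


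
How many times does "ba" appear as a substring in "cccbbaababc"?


Searching for "ba" in "cccbbaababc"
Scanning each position:
  Position 0: "cc" => no
  Position 1: "cc" => no
  Position 2: "cb" => no
  Position 3: "bb" => no
  Position 4: "ba" => MATCH
  Position 5: "aa" => no
  Position 6: "ab" => no
  Position 7: "ba" => MATCH
  Position 8: "ab" => no
  Position 9: "bc" => no
Total occurrences: 2

2


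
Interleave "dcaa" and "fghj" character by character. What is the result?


Interleaving "dcaa" and "fghj":
  Position 0: 'd' from first, 'f' from second => "df"
  Position 1: 'c' from first, 'g' from second => "cg"
  Position 2: 'a' from first, 'h' from second => "ah"
  Position 3: 'a' from first, 'j' from second => "aj"
Result: dfcgahaj

dfcgahaj


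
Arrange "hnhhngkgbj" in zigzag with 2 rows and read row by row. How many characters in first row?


Zigzag "hnhhngkgbj" into 2 rows:
Placing characters:
  'h' => row 0
  'n' => row 1
  'h' => row 0
  'h' => row 1
  'n' => row 0
  'g' => row 1
  'k' => row 0
  'g' => row 1
  'b' => row 0
  'j' => row 1
Rows:
  Row 0: "hhnkb"
  Row 1: "nhggj"
First row length: 5

5


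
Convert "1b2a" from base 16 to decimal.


Input: "1b2a" in base 16
Positional expansion:
  Digit '1' (value 1) x 16^3 = 4096
  Digit 'b' (value 11) x 16^2 = 2816
  Digit '2' (value 2) x 16^1 = 32
  Digit 'a' (value 10) x 16^0 = 10
Sum = 6954

6954


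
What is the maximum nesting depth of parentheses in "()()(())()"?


Input: "()()(())()"
Tracking depth:
  Position 0 '(': depth becomes 1
  Position 1 ')': depth becomes 0
  Position 2 '(': depth becomes 1
  Position 3 ')': depth becomes 0
  Position 4 '(': depth becomes 1
  Position 5 '(': depth becomes 2
  Position 6 ')': depth becomes 1
  Position 7 ')': depth becomes 0
  Position 8 '(': depth becomes 1
  Position 9 ')': depth becomes 0
Maximum depth reached: 2

2


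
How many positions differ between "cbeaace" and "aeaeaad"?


Comparing "cbeaace" and "aeaeaad" position by position:
  Position 0: 'c' vs 'a' => DIFFER
  Position 1: 'b' vs 'e' => DIFFER
  Position 2: 'e' vs 'a' => DIFFER
  Position 3: 'a' vs 'e' => DIFFER
  Position 4: 'a' vs 'a' => same
  Position 5: 'c' vs 'a' => DIFFER
  Position 6: 'e' vs 'd' => DIFFER
Positions that differ: 6

6


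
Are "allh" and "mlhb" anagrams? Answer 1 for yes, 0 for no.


Strings: "allh", "mlhb"
Sorted first:  ahll
Sorted second: bhlm
Differ at position 0: 'a' vs 'b' => not anagrams

0


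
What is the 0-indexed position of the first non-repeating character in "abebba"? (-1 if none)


Input: abebba
Character frequencies:
  'a': 2
  'b': 3
  'e': 1
Scanning left to right for freq == 1:
  Position 0 ('a'): freq=2, skip
  Position 1 ('b'): freq=3, skip
  Position 2 ('e'): unique! => answer = 2

2


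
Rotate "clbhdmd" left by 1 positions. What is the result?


Input: "clbhdmd", rotate left by 1
First 1 characters: "c"
Remaining characters: "lbhdmd"
Concatenate remaining + first: "lbhdmd" + "c" = "lbhdmdc"

lbhdmdc


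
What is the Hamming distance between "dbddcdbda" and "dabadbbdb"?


Comparing "dbddcdbda" and "dabadbbdb" position by position:
  Position 0: 'd' vs 'd' => same
  Position 1: 'b' vs 'a' => differ
  Position 2: 'd' vs 'b' => differ
  Position 3: 'd' vs 'a' => differ
  Position 4: 'c' vs 'd' => differ
  Position 5: 'd' vs 'b' => differ
  Position 6: 'b' vs 'b' => same
  Position 7: 'd' vs 'd' => same
  Position 8: 'a' vs 'b' => differ
Total differences (Hamming distance): 6

6


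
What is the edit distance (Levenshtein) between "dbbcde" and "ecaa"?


Computing edit distance: "dbbcde" -> "ecaa"
DP table:
           e    c    a    a
      0    1    2    3    4
  d   1    1    2    3    4
  b   2    2    2    3    4
  b   3    3    3    3    4
  c   4    4    3    4    4
  d   5    5    4    4    5
  e   6    5    5    5    5
Edit distance = dp[6][4] = 5

5


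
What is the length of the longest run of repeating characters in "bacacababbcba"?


Input: "bacacababbcba"
Scanning for longest run:
  Position 1 ('a'): new char, reset run to 1
  Position 2 ('c'): new char, reset run to 1
  Position 3 ('a'): new char, reset run to 1
  Position 4 ('c'): new char, reset run to 1
  Position 5 ('a'): new char, reset run to 1
  Position 6 ('b'): new char, reset run to 1
  Position 7 ('a'): new char, reset run to 1
  Position 8 ('b'): new char, reset run to 1
  Position 9 ('b'): continues run of 'b', length=2
  Position 10 ('c'): new char, reset run to 1
  Position 11 ('b'): new char, reset run to 1
  Position 12 ('a'): new char, reset run to 1
Longest run: 'b' with length 2

2


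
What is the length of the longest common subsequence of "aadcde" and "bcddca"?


LCS of "aadcde" and "bcddca"
DP table:
           b    c    d    d    c    a
      0    0    0    0    0    0    0
  a   0    0    0    0    0    0    1
  a   0    0    0    0    0    0    1
  d   0    0    0    1    1    1    1
  c   0    0    1    1    1    2    2
  d   0    0    1    2    2    2    2
  e   0    0    1    2    2    2    2
LCS length = dp[6][6] = 2

2


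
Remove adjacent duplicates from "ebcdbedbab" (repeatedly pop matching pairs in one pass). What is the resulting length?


Input: ebcdbedbab
Stack-based adjacent duplicate removal:
  Read 'e': push. Stack: e
  Read 'b': push. Stack: eb
  Read 'c': push. Stack: ebc
  Read 'd': push. Stack: ebcd
  Read 'b': push. Stack: ebcdb
  Read 'e': push. Stack: ebcdbe
  Read 'd': push. Stack: ebcdbed
  Read 'b': push. Stack: ebcdbedb
  Read 'a': push. Stack: ebcdbedba
  Read 'b': push. Stack: ebcdbedbab
Final stack: "ebcdbedbab" (length 10)

10


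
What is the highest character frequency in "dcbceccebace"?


Input: dcbceccebace
Character counts:
  'a': 1
  'b': 2
  'c': 5
  'd': 1
  'e': 3
Maximum frequency: 5

5


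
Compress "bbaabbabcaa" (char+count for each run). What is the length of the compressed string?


Input: bbaabbabcaa
Runs:
  'b' x 2 => "b2"
  'a' x 2 => "a2"
  'b' x 2 => "b2"
  'a' x 1 => "a1"
  'b' x 1 => "b1"
  'c' x 1 => "c1"
  'a' x 2 => "a2"
Compressed: "b2a2b2a1b1c1a2"
Compressed length: 14

14


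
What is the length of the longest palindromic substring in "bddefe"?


Input: "bddefe"
Checking substrings for palindromes:
  [3:6] "efe" (len 3) => palindrome
  [1:3] "dd" (len 2) => palindrome
Longest palindromic substring: "efe" with length 3

3


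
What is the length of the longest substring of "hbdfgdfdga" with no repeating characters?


Input: "hbdfgdfdga"
Sliding window (track last position of each char):
  Position 0 ('h'): window [0,0] length 1 -- new best
  Position 1 ('b'): window [0,1] length 2 -- new best
  Position 2 ('d'): window [0,2] length 3 -- new best
  Position 3 ('f'): window [0,3] length 4 -- new best
  Position 4 ('g'): window [0,4] length 5 -- new best
  Position 5 ('d'): repeat (last at 2), move window start to 3
  Position 5 ('d'): window [3,5] length 3
  Position 6 ('f'): repeat (last at 3), move window start to 4
  Position 6 ('f'): window [4,6] length 3
  Position 7 ('d'): repeat (last at 5), move window start to 6
  Position 7 ('d'): window [6,7] length 2
  Position 8 ('g'): window [6,8] length 3
  Position 9 ('a'): window [6,9] length 4
Longest substring with no repeats: "hbdfg" with length 5

5


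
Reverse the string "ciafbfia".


Input: ciafbfia
Reading characters right to left:
  Position 7: 'a'
  Position 6: 'i'
  Position 5: 'f'
  Position 4: 'b'
  Position 3: 'f'
  Position 2: 'a'
  Position 1: 'i'
  Position 0: 'c'
Reversed: aifbfaic

aifbfaic


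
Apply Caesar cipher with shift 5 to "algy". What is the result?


Caesar cipher: shift "algy" by 5
  'a' (pos 0) + 5 = pos 5 = 'f'
  'l' (pos 11) + 5 = pos 16 = 'q'
  'g' (pos 6) + 5 = pos 11 = 'l'
  'y' (pos 24) + 5 = pos 3 = 'd'
Result: fqld

fqld


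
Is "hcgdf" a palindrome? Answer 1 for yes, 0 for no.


Input: hcgdf
Reversed: fdgch
  Compare pos 0 ('h') with pos 4 ('f'): MISMATCH
  Compare pos 1 ('c') with pos 3 ('d'): MISMATCH
Result: not a palindrome

0


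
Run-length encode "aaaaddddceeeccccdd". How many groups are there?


Input: aaaaddddceeeccccdd
Scanning for consecutive runs:
  Group 1: 'a' x 4 (positions 0-3)
  Group 2: 'd' x 4 (positions 4-7)
  Group 3: 'c' x 1 (positions 8-8)
  Group 4: 'e' x 3 (positions 9-11)
  Group 5: 'c' x 4 (positions 12-15)
  Group 6: 'd' x 2 (positions 16-17)
Total groups: 6

6


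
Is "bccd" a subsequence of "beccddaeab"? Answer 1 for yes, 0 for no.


Check if "bccd" is a subsequence of "beccddaeab"
Greedy scan:
  Position 0 ('b'): matches sub[0] = 'b'
  Position 1 ('e'): no match needed
  Position 2 ('c'): matches sub[1] = 'c'
  Position 3 ('c'): matches sub[2] = 'c'
  Position 4 ('d'): matches sub[3] = 'd'
  Position 5 ('d'): no match needed
  Position 6 ('a'): no match needed
  Position 7 ('e'): no match needed
  Position 8 ('a'): no match needed
  Position 9 ('b'): no match needed
All 4 characters matched => is a subsequence

1


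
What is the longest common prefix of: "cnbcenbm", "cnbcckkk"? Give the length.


Words: cnbcenbm, cnbcckkk
  Position 0: all 'c' => match
  Position 1: all 'n' => match
  Position 2: all 'b' => match
  Position 3: all 'c' => match
  Position 4: ('e', 'c') => mismatch, stop
LCP = "cnbc" (length 4)

4


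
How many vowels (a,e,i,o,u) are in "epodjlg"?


Input: epodjlg
Checking each character:
  'e' at position 0: vowel (running total: 1)
  'p' at position 1: consonant
  'o' at position 2: vowel (running total: 2)
  'd' at position 3: consonant
  'j' at position 4: consonant
  'l' at position 5: consonant
  'g' at position 6: consonant
Total vowels: 2

2


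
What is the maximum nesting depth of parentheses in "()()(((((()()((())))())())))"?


Input: "()()(((((()()((())))())())))"
Tracking depth:
  Position 0 '(': depth becomes 1
  Position 1 ')': depth becomes 0
  Position 2 '(': depth becomes 1
  Position 3 ')': depth becomes 0
  Position 4 '(': depth becomes 1
  Position 5 '(': depth becomes 2
  Position 6 '(': depth becomes 3
  Position 7 '(': depth becomes 4
  Position 8 '(': depth becomes 5
  Position 9 '(': depth becomes 6
  Position 10 ')': depth becomes 5
  Position 11 '(': depth becomes 6
  Position 12 ')': depth becomes 5
  Position 13 '(': depth becomes 6
  Position 14 '(': depth becomes 7
  Position 15 '(': depth becomes 8
  Position 16 ')': depth becomes 7
  Position 17 ')': depth becomes 6
  Position 18 ')': depth becomes 5
  Position 19 ')': depth becomes 4
  Position 20 '(': depth becomes 5
  Position 21 ')': depth becomes 4
  Position 22 ')': depth becomes 3
  Position 23 '(': depth becomes 4
  Position 24 ')': depth becomes 3
  Position 25 ')': depth becomes 2
  Position 26 ')': depth becomes 1
  Position 27 ')': depth becomes 0
Maximum depth reached: 8

8


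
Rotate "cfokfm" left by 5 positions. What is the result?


Input: "cfokfm", rotate left by 5
First 5 characters: "cfokf"
Remaining characters: "m"
Concatenate remaining + first: "m" + "cfokf" = "mcfokf"

mcfokf


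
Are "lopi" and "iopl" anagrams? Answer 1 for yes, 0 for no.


Strings: "lopi", "iopl"
Sorted first:  ilop
Sorted second: ilop
Sorted forms match => anagrams

1


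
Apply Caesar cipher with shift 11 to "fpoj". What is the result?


Caesar cipher: shift "fpoj" by 11
  'f' (pos 5) + 11 = pos 16 = 'q'
  'p' (pos 15) + 11 = pos 0 = 'a'
  'o' (pos 14) + 11 = pos 25 = 'z'
  'j' (pos 9) + 11 = pos 20 = 'u'
Result: qazu

qazu


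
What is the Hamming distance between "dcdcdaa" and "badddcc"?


Comparing "dcdcdaa" and "badddcc" position by position:
  Position 0: 'd' vs 'b' => differ
  Position 1: 'c' vs 'a' => differ
  Position 2: 'd' vs 'd' => same
  Position 3: 'c' vs 'd' => differ
  Position 4: 'd' vs 'd' => same
  Position 5: 'a' vs 'c' => differ
  Position 6: 'a' vs 'c' => differ
Total differences (Hamming distance): 5

5


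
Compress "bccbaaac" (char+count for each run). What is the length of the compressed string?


Input: bccbaaac
Runs:
  'b' x 1 => "b1"
  'c' x 2 => "c2"
  'b' x 1 => "b1"
  'a' x 3 => "a3"
  'c' x 1 => "c1"
Compressed: "b1c2b1a3c1"
Compressed length: 10

10


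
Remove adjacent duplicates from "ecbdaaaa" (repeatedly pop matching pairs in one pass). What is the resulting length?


Input: ecbdaaaa
Stack-based adjacent duplicate removal:
  Read 'e': push. Stack: e
  Read 'c': push. Stack: ec
  Read 'b': push. Stack: ecb
  Read 'd': push. Stack: ecbd
  Read 'a': push. Stack: ecbda
  Read 'a': matches stack top 'a' => pop. Stack: ecbd
  Read 'a': push. Stack: ecbda
  Read 'a': matches stack top 'a' => pop. Stack: ecbd
Final stack: "ecbd" (length 4)

4


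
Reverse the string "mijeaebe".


Input: mijeaebe
Reading characters right to left:
  Position 7: 'e'
  Position 6: 'b'
  Position 5: 'e'
  Position 4: 'a'
  Position 3: 'e'
  Position 2: 'j'
  Position 1: 'i'
  Position 0: 'm'
Reversed: ebeaejim

ebeaejim


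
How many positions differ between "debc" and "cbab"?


Comparing "debc" and "cbab" position by position:
  Position 0: 'd' vs 'c' => DIFFER
  Position 1: 'e' vs 'b' => DIFFER
  Position 2: 'b' vs 'a' => DIFFER
  Position 3: 'c' vs 'b' => DIFFER
Positions that differ: 4

4


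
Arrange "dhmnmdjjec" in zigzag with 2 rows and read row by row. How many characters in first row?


Zigzag "dhmnmdjjec" into 2 rows:
Placing characters:
  'd' => row 0
  'h' => row 1
  'm' => row 0
  'n' => row 1
  'm' => row 0
  'd' => row 1
  'j' => row 0
  'j' => row 1
  'e' => row 0
  'c' => row 1
Rows:
  Row 0: "dmmje"
  Row 1: "hndjc"
First row length: 5

5


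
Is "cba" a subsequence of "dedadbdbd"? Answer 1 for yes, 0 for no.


Check if "cba" is a subsequence of "dedadbdbd"
Greedy scan:
  Position 0 ('d'): no match needed
  Position 1 ('e'): no match needed
  Position 2 ('d'): no match needed
  Position 3 ('a'): no match needed
  Position 4 ('d'): no match needed
  Position 5 ('b'): no match needed
  Position 6 ('d'): no match needed
  Position 7 ('b'): no match needed
  Position 8 ('d'): no match needed
Only matched 0/3 characters => not a subsequence

0


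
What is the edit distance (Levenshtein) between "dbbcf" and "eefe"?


Computing edit distance: "dbbcf" -> "eefe"
DP table:
           e    e    f    e
      0    1    2    3    4
  d   1    1    2    3    4
  b   2    2    2    3    4
  b   3    3    3    3    4
  c   4    4    4    4    4
  f   5    5    5    4    5
Edit distance = dp[5][4] = 5

5


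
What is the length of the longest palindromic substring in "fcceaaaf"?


Input: "fcceaaaf"
Checking substrings for palindromes:
  [4:7] "aaa" (len 3) => palindrome
  [1:3] "cc" (len 2) => palindrome
  [4:6] "aa" (len 2) => palindrome
  [5:7] "aa" (len 2) => palindrome
Longest palindromic substring: "aaa" with length 3

3


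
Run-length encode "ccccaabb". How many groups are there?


Input: ccccaabb
Scanning for consecutive runs:
  Group 1: 'c' x 4 (positions 0-3)
  Group 2: 'a' x 2 (positions 4-5)
  Group 3: 'b' x 2 (positions 6-7)
Total groups: 3

3


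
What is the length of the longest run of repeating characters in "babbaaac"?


Input: "babbaaac"
Scanning for longest run:
  Position 1 ('a'): new char, reset run to 1
  Position 2 ('b'): new char, reset run to 1
  Position 3 ('b'): continues run of 'b', length=2
  Position 4 ('a'): new char, reset run to 1
  Position 5 ('a'): continues run of 'a', length=2
  Position 6 ('a'): continues run of 'a', length=3
  Position 7 ('c'): new char, reset run to 1
Longest run: 'a' with length 3

3


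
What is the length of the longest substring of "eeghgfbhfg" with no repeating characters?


Input: "eeghgfbhfg"
Sliding window (track last position of each char):
  Position 0 ('e'): window [0,0] length 1 -- new best
  Position 1 ('e'): repeat (last at 0), move window start to 1
  Position 1 ('e'): window [1,1] length 1
  Position 2 ('g'): window [1,2] length 2 -- new best
  Position 3 ('h'): window [1,3] length 3 -- new best
  Position 4 ('g'): repeat (last at 2), move window start to 3
  Position 4 ('g'): window [3,4] length 2
  Position 5 ('f'): window [3,5] length 3
  Position 6 ('b'): window [3,6] length 4 -- new best
  Position 7 ('h'): repeat (last at 3), move window start to 4
  Position 7 ('h'): window [4,7] length 4
  Position 8 ('f'): repeat (last at 5), move window start to 6
  Position 8 ('f'): window [6,8] length 3
  Position 9 ('g'): window [6,9] length 4
Longest substring with no repeats: "hgfb" with length 4

4


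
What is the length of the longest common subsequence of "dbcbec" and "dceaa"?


LCS of "dbcbec" and "dceaa"
DP table:
           d    c    e    a    a
      0    0    0    0    0    0
  d   0    1    1    1    1    1
  b   0    1    1    1    1    1
  c   0    1    2    2    2    2
  b   0    1    2    2    2    2
  e   0    1    2    3    3    3
  c   0    1    2    3    3    3
LCS length = dp[6][5] = 3

3


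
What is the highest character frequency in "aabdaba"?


Input: aabdaba
Character counts:
  'a': 4
  'b': 2
  'd': 1
Maximum frequency: 4

4


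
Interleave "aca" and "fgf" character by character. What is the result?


Interleaving "aca" and "fgf":
  Position 0: 'a' from first, 'f' from second => "af"
  Position 1: 'c' from first, 'g' from second => "cg"
  Position 2: 'a' from first, 'f' from second => "af"
Result: afcgaf

afcgaf


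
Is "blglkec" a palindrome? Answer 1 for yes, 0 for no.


Input: blglkec
Reversed: ceklglb
  Compare pos 0 ('b') with pos 6 ('c'): MISMATCH
  Compare pos 1 ('l') with pos 5 ('e'): MISMATCH
  Compare pos 2 ('g') with pos 4 ('k'): MISMATCH
Result: not a palindrome

0


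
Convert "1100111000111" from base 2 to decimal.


Input: "1100111000111" in base 2
Positional expansion:
  Digit '1' (value 1) x 2^12 = 4096
  Digit '1' (value 1) x 2^11 = 2048
  Digit '0' (value 0) x 2^10 = 0
  Digit '0' (value 0) x 2^9 = 0
  Digit '1' (value 1) x 2^8 = 256
  Digit '1' (value 1) x 2^7 = 128
  Digit '1' (value 1) x 2^6 = 64
  Digit '0' (value 0) x 2^5 = 0
  Digit '0' (value 0) x 2^4 = 0
  Digit '0' (value 0) x 2^3 = 0
  Digit '1' (value 1) x 2^2 = 4
  Digit '1' (value 1) x 2^1 = 2
  Digit '1' (value 1) x 2^0 = 1
Sum = 6599

6599


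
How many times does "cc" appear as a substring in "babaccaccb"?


Searching for "cc" in "babaccaccb"
Scanning each position:
  Position 0: "ba" => no
  Position 1: "ab" => no
  Position 2: "ba" => no
  Position 3: "ac" => no
  Position 4: "cc" => MATCH
  Position 5: "ca" => no
  Position 6: "ac" => no
  Position 7: "cc" => MATCH
  Position 8: "cb" => no
Total occurrences: 2

2


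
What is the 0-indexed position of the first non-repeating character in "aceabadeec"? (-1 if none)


Input: aceabadeec
Character frequencies:
  'a': 3
  'b': 1
  'c': 2
  'd': 1
  'e': 3
Scanning left to right for freq == 1:
  Position 0 ('a'): freq=3, skip
  Position 1 ('c'): freq=2, skip
  Position 2 ('e'): freq=3, skip
  Position 3 ('a'): freq=3, skip
  Position 4 ('b'): unique! => answer = 4

4


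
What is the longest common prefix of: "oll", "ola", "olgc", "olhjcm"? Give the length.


Words: oll, ola, olgc, olhjcm
  Position 0: all 'o' => match
  Position 1: all 'l' => match
  Position 2: ('l', 'a', 'g', 'h') => mismatch, stop
LCP = "ol" (length 2)

2


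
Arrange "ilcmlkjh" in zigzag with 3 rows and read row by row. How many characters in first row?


Zigzag "ilcmlkjh" into 3 rows:
Placing characters:
  'i' => row 0
  'l' => row 1
  'c' => row 2
  'm' => row 1
  'l' => row 0
  'k' => row 1
  'j' => row 2
  'h' => row 1
Rows:
  Row 0: "il"
  Row 1: "lmkh"
  Row 2: "cj"
First row length: 2

2


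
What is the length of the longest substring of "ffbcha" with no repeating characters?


Input: "ffbcha"
Sliding window (track last position of each char):
  Position 0 ('f'): window [0,0] length 1 -- new best
  Position 1 ('f'): repeat (last at 0), move window start to 1
  Position 1 ('f'): window [1,1] length 1
  Position 2 ('b'): window [1,2] length 2 -- new best
  Position 3 ('c'): window [1,3] length 3 -- new best
  Position 4 ('h'): window [1,4] length 4 -- new best
  Position 5 ('a'): window [1,5] length 5 -- new best
Longest substring with no repeats: "fbcha" with length 5

5


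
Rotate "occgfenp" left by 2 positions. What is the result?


Input: "occgfenp", rotate left by 2
First 2 characters: "oc"
Remaining characters: "cgfenp"
Concatenate remaining + first: "cgfenp" + "oc" = "cgfenpoc"

cgfenpoc


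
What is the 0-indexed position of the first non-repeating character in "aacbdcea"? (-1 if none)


Input: aacbdcea
Character frequencies:
  'a': 3
  'b': 1
  'c': 2
  'd': 1
  'e': 1
Scanning left to right for freq == 1:
  Position 0 ('a'): freq=3, skip
  Position 1 ('a'): freq=3, skip
  Position 2 ('c'): freq=2, skip
  Position 3 ('b'): unique! => answer = 3

3


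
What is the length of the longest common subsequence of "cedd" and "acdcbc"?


LCS of "cedd" and "acdcbc"
DP table:
           a    c    d    c    b    c
      0    0    0    0    0    0    0
  c   0    0    1    1    1    1    1
  e   0    0    1    1    1    1    1
  d   0    0    1    2    2    2    2
  d   0    0    1    2    2    2    2
LCS length = dp[4][6] = 2

2


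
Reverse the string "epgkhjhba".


Input: epgkhjhba
Reading characters right to left:
  Position 8: 'a'
  Position 7: 'b'
  Position 6: 'h'
  Position 5: 'j'
  Position 4: 'h'
  Position 3: 'k'
  Position 2: 'g'
  Position 1: 'p'
  Position 0: 'e'
Reversed: abhjhkgpe

abhjhkgpe


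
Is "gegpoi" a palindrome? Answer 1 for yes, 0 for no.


Input: gegpoi
Reversed: iopgeg
  Compare pos 0 ('g') with pos 5 ('i'): MISMATCH
  Compare pos 1 ('e') with pos 4 ('o'): MISMATCH
  Compare pos 2 ('g') with pos 3 ('p'): MISMATCH
Result: not a palindrome

0


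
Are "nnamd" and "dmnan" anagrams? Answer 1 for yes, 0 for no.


Strings: "nnamd", "dmnan"
Sorted first:  admnn
Sorted second: admnn
Sorted forms match => anagrams

1


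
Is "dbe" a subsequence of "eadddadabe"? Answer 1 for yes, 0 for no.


Check if "dbe" is a subsequence of "eadddadabe"
Greedy scan:
  Position 0 ('e'): no match needed
  Position 1 ('a'): no match needed
  Position 2 ('d'): matches sub[0] = 'd'
  Position 3 ('d'): no match needed
  Position 4 ('d'): no match needed
  Position 5 ('a'): no match needed
  Position 6 ('d'): no match needed
  Position 7 ('a'): no match needed
  Position 8 ('b'): matches sub[1] = 'b'
  Position 9 ('e'): matches sub[2] = 'e'
All 3 characters matched => is a subsequence

1


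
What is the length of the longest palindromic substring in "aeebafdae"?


Input: "aeebafdae"
Checking substrings for palindromes:
  [1:3] "ee" (len 2) => palindrome
Longest palindromic substring: "ee" with length 2

2


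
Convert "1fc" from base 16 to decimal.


Input: "1fc" in base 16
Positional expansion:
  Digit '1' (value 1) x 16^2 = 256
  Digit 'f' (value 15) x 16^1 = 240
  Digit 'c' (value 12) x 16^0 = 12
Sum = 508

508


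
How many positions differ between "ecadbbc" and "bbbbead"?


Comparing "ecadbbc" and "bbbbead" position by position:
  Position 0: 'e' vs 'b' => DIFFER
  Position 1: 'c' vs 'b' => DIFFER
  Position 2: 'a' vs 'b' => DIFFER
  Position 3: 'd' vs 'b' => DIFFER
  Position 4: 'b' vs 'e' => DIFFER
  Position 5: 'b' vs 'a' => DIFFER
  Position 6: 'c' vs 'd' => DIFFER
Positions that differ: 7

7


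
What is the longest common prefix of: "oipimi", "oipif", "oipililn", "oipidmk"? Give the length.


Words: oipimi, oipif, oipililn, oipidmk
  Position 0: all 'o' => match
  Position 1: all 'i' => match
  Position 2: all 'p' => match
  Position 3: all 'i' => match
  Position 4: ('m', 'f', 'l', 'd') => mismatch, stop
LCP = "oipi" (length 4)

4


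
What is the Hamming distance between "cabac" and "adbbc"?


Comparing "cabac" and "adbbc" position by position:
  Position 0: 'c' vs 'a' => differ
  Position 1: 'a' vs 'd' => differ
  Position 2: 'b' vs 'b' => same
  Position 3: 'a' vs 'b' => differ
  Position 4: 'c' vs 'c' => same
Total differences (Hamming distance): 3

3


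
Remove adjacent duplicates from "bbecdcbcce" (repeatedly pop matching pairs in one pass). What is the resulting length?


Input: bbecdcbcce
Stack-based adjacent duplicate removal:
  Read 'b': push. Stack: b
  Read 'b': matches stack top 'b' => pop. Stack: (empty)
  Read 'e': push. Stack: e
  Read 'c': push. Stack: ec
  Read 'd': push. Stack: ecd
  Read 'c': push. Stack: ecdc
  Read 'b': push. Stack: ecdcb
  Read 'c': push. Stack: ecdcbc
  Read 'c': matches stack top 'c' => pop. Stack: ecdcb
  Read 'e': push. Stack: ecdcbe
Final stack: "ecdcbe" (length 6)

6


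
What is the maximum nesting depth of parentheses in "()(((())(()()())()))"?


Input: "()(((())(()()())()))"
Tracking depth:
  Position 0 '(': depth becomes 1
  Position 1 ')': depth becomes 0
  Position 2 '(': depth becomes 1
  Position 3 '(': depth becomes 2
  Position 4 '(': depth becomes 3
  Position 5 '(': depth becomes 4
  Position 6 ')': depth becomes 3
  Position 7 ')': depth becomes 2
  Position 8 '(': depth becomes 3
  Position 9 '(': depth becomes 4
  Position 10 ')': depth becomes 3
  Position 11 '(': depth becomes 4
  Position 12 ')': depth becomes 3
  Position 13 '(': depth becomes 4
  Position 14 ')': depth becomes 3
  Position 15 ')': depth becomes 2
  Position 16 '(': depth becomes 3
  Position 17 ')': depth becomes 2
  Position 18 ')': depth becomes 1
  Position 19 ')': depth becomes 0
Maximum depth reached: 4

4


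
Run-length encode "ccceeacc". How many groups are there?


Input: ccceeacc
Scanning for consecutive runs:
  Group 1: 'c' x 3 (positions 0-2)
  Group 2: 'e' x 2 (positions 3-4)
  Group 3: 'a' x 1 (positions 5-5)
  Group 4: 'c' x 2 (positions 6-7)
Total groups: 4

4


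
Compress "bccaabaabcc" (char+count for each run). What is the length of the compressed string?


Input: bccaabaabcc
Runs:
  'b' x 1 => "b1"
  'c' x 2 => "c2"
  'a' x 2 => "a2"
  'b' x 1 => "b1"
  'a' x 2 => "a2"
  'b' x 1 => "b1"
  'c' x 2 => "c2"
Compressed: "b1c2a2b1a2b1c2"
Compressed length: 14

14


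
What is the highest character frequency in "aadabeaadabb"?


Input: aadabeaadabb
Character counts:
  'a': 6
  'b': 3
  'd': 2
  'e': 1
Maximum frequency: 6

6
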